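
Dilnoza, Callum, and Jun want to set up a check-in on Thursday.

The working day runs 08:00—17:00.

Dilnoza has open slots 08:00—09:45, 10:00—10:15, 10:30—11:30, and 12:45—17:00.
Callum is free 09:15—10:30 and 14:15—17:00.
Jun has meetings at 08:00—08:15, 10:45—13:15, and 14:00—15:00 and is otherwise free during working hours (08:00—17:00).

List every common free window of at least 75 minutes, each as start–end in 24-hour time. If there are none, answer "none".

Jun free within 08:00–17:00: 08:15–10:45, 13:15–14:00, 15:00–17:00.
Dilnoza ∩ Callum: 09:15–09:45, 10:00–10:15, 14:15–17:00.
Dilnoza ∩ Callum ∩ Jun: 09:15–09:45, 10:00–10:15, 15:00–17:00.
Windows ≥ 75 min: 15:00–17:00.

15:00–17:00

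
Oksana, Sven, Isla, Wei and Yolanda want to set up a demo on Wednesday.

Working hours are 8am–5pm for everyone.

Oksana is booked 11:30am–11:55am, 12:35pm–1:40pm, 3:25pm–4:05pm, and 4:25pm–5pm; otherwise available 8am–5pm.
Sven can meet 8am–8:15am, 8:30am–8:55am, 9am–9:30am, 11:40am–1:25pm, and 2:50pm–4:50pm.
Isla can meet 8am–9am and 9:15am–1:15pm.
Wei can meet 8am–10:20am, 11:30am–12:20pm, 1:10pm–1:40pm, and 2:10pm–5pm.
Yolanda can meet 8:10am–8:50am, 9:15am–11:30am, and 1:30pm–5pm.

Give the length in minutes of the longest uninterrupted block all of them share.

20 minutes

Oksana free within 08:00–17:00: 08:00–11:30, 11:55–12:35, 13:40–15:25, 16:05–16:25.
Oksana ∩ Sven: 08:00–08:15, 08:30–08:55, 09:00–09:30, 11:55–12:35, 14:50–15:25, 16:05–16:25.
Oksana ∩ Sven ∩ Isla: 08:00–08:15, 08:30–08:55, 09:15–09:30, 11:55–12:35.
Oksana ∩ Sven ∩ Isla ∩ Wei: 08:00–08:15, 08:30–08:55, 09:15–09:30, 11:55–12:20.
Oksana ∩ Sven ∩ Isla ∩ Wei ∩ Yolanda: 08:10–08:15, 08:30–08:50, 09:15–09:30.
Common window lengths: 5, 20, 15 min; longest is 20.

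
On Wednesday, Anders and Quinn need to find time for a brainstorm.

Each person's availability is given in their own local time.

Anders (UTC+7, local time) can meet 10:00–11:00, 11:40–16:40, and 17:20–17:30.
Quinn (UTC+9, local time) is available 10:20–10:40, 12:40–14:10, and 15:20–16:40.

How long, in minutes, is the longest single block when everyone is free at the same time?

80 minutes

Anders → UTC: 03:00–04:00, 04:40–09:40, 10:20–10:30.
Quinn → UTC: 01:20–01:40, 03:40–05:10, 06:20–07:40.
Anders ∩ Quinn: 03:40–04:00, 04:40–05:10, 06:20–07:40.
Common window lengths: 20, 30, 80 min; longest is 80.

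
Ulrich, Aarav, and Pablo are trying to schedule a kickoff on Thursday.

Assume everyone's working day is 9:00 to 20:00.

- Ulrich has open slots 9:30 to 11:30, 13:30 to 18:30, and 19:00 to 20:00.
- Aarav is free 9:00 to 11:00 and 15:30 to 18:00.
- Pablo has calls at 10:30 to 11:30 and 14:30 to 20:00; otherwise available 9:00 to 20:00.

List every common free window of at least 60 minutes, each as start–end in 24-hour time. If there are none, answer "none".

Pablo free within 09:00–20:00: 09:00–10:30, 11:30–14:30.
Ulrich ∩ Aarav: 09:30–11:00, 15:30–18:00.
Ulrich ∩ Aarav ∩ Pablo: 09:30–10:30.
Windows ≥ 60 min: 09:30–10:30.

09:30–10:30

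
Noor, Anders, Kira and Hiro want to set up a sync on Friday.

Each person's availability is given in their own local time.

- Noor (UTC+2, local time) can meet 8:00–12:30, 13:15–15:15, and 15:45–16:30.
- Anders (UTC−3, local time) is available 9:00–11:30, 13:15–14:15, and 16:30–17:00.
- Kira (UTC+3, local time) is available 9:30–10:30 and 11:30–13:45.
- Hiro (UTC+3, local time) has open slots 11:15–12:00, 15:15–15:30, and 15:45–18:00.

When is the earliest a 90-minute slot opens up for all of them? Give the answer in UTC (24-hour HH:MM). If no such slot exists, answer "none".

Noor → UTC: 06:00–10:30, 11:15–13:15, 13:45–14:30.
Anders → UTC: 12:00–14:30, 16:15–17:15, 19:30–20:00.
Kira → UTC: 06:30–07:30, 08:30–10:45.
Hiro → UTC: 08:15–09:00, 12:15–12:30, 12:45–15:00.
Noor ∩ Anders: 12:00–13:15, 13:45–14:30.
Noor ∩ Anders ∩ Kira: (none).
Noor ∩ Anders ∩ Kira ∩ Hiro: (none).
Windows ≥ 90 min: (none).

none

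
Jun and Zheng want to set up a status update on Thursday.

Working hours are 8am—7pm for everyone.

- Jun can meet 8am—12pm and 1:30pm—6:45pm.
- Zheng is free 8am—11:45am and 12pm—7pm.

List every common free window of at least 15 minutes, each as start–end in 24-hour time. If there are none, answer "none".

Jun ∩ Zheng: 08:00–11:45, 13:30–18:45.
Windows ≥ 15 min: 08:00–11:45, 13:30–18:45.

08:00–11:45, 13:30–18:45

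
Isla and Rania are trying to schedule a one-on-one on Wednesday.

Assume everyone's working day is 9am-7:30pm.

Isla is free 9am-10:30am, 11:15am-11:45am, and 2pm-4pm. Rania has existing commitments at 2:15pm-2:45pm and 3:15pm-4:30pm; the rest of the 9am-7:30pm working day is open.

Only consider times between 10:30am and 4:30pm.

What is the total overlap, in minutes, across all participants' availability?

75 minutes

Rania free within 09:00–19:30: 09:00–14:15, 14:45–15:15, 16:30–19:30.
Isla ∩ Rania: 09:00–10:30, 11:15–11:45, 14:00–14:15, 14:45–15:15.
Restricted to 10:30–16:30: 11:15–11:45, 14:00–14:15, 14:45–15:15.
Total common minutes: 30 + 15 + 30 = 75.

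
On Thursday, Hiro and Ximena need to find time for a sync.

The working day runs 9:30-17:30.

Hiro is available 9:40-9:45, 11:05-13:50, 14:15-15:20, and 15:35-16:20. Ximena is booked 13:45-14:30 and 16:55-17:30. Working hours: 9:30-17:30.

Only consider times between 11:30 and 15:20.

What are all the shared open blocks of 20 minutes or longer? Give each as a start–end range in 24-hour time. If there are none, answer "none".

11:30–13:45, 14:30–15:20

Ximena free within 09:30–17:30: 09:30–13:45, 14:30–16:55.
Hiro ∩ Ximena: 09:40–09:45, 11:05–13:45, 14:30–15:20, 15:35–16:20.
Restricted to 11:30–15:20: 11:30–13:45, 14:30–15:20.
Windows ≥ 20 min: 11:30–13:45, 14:30–15:20.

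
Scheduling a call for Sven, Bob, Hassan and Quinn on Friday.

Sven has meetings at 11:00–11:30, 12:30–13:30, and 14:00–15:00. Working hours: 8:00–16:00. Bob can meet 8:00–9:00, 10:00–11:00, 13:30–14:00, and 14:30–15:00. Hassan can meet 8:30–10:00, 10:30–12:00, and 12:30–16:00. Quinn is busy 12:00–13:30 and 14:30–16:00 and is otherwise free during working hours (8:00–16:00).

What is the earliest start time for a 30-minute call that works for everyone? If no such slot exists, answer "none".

Sven free within 08:00–16:00: 08:00–11:00, 11:30–12:30, 13:30–14:00, 15:00–16:00.
Quinn free within 08:00–16:00: 08:00–12:00, 13:30–14:30.
Sven ∩ Bob: 08:00–09:00, 10:00–11:00, 13:30–14:00.
Sven ∩ Bob ∩ Hassan: 08:30–09:00, 10:30–11:00, 13:30–14:00.
Sven ∩ Bob ∩ Hassan ∩ Quinn: 08:30–09:00, 10:30–11:00, 13:30–14:00.
Windows ≥ 30 min: 08:30–09:00, 10:30–11:00, 13:30–14:00.
Earliest such window starts at 08:30.

08:30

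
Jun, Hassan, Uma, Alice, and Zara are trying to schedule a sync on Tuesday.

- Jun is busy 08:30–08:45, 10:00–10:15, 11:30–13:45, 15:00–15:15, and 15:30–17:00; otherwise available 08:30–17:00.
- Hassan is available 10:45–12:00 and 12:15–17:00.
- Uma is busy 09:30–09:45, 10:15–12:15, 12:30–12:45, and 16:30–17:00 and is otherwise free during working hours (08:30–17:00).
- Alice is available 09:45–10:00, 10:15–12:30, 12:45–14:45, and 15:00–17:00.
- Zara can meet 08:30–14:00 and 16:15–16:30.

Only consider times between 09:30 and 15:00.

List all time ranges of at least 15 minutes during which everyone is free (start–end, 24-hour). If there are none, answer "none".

Jun free within 08:30–17:00: 08:45–10:00, 10:15–11:30, 13:45–15:00, 15:15–15:30.
Uma free within 08:30–17:00: 08:30–09:30, 09:45–10:15, 12:15–12:30, 12:45–16:30.
Jun ∩ Hassan: 10:45–11:30, 13:45–15:00, 15:15–15:30.
Jun ∩ Hassan ∩ Uma: 13:45–15:00, 15:15–15:30.
Jun ∩ Hassan ∩ Uma ∩ Alice: 13:45–14:45, 15:15–15:30.
Jun ∩ Hassan ∩ Uma ∩ Alice ∩ Zara: 13:45–14:00.
Restricted to 09:30–15:00: 13:45–14:00.
Windows ≥ 15 min: 13:45–14:00.

13:45–14:00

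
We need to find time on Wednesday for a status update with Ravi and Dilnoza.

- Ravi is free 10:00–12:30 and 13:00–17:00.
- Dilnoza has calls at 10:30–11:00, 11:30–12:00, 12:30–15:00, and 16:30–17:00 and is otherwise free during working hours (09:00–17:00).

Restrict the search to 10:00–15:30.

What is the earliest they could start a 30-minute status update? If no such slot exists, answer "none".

10:00

Dilnoza free within 09:00–17:00: 09:00–10:30, 11:00–11:30, 12:00–12:30, 15:00–16:30.
Ravi ∩ Dilnoza: 10:00–10:30, 11:00–11:30, 12:00–12:30, 15:00–16:30.
Restricted to 10:00–15:30: 10:00–10:30, 11:00–11:30, 12:00–12:30, 15:00–15:30.
Windows ≥ 30 min: 10:00–10:30, 11:00–11:30, 12:00–12:30, 15:00–15:30.
Earliest such window starts at 10:00.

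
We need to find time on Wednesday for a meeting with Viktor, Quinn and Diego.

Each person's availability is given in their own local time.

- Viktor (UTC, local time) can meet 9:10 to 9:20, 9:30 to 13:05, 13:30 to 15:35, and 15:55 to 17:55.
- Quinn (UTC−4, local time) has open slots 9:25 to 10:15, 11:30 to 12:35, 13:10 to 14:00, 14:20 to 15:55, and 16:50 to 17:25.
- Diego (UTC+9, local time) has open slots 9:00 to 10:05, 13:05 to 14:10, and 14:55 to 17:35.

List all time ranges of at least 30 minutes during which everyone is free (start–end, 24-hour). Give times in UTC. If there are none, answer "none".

none

Viktor → UTC: 09:10–09:20, 09:30–13:05, 13:30–15:35, 15:55–17:55.
Quinn → UTC: 13:25–14:15, 15:30–16:35, 17:10–18:00, 18:20–19:55, 20:50–21:25.
Diego → UTC: 00:00–01:05, 04:05–05:10, 05:55–08:35.
Viktor ∩ Quinn: 13:30–14:15, 15:30–15:35, 15:55–16:35, 17:10–17:55.
Viktor ∩ Quinn ∩ Diego: (none).
Windows ≥ 30 min: (none).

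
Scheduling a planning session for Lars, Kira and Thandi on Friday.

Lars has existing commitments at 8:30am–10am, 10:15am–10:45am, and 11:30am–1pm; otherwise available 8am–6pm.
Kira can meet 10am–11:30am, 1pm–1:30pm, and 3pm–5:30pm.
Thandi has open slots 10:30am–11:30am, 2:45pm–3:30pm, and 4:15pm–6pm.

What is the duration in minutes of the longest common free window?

75 minutes

Lars free within 08:00–18:00: 08:00–08:30, 10:00–10:15, 10:45–11:30, 13:00–18:00.
Lars ∩ Kira: 10:00–10:15, 10:45–11:30, 13:00–13:30, 15:00–17:30.
Lars ∩ Kira ∩ Thandi: 10:45–11:30, 15:00–15:30, 16:15–17:30.
Common window lengths: 45, 30, 75 min; longest is 75.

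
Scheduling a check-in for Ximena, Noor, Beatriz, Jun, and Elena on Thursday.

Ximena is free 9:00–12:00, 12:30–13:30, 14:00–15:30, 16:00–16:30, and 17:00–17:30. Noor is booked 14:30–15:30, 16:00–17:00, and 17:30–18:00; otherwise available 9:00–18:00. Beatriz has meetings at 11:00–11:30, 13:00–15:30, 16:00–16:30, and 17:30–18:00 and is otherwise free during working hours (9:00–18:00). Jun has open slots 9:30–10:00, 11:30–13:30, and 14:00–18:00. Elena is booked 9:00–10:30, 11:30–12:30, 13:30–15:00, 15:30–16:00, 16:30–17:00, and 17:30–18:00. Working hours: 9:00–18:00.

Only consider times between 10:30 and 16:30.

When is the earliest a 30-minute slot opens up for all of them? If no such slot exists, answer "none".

Noor free within 09:00–18:00: 09:00–14:30, 15:30–16:00, 17:00–17:30.
Beatriz free within 09:00–18:00: 09:00–11:00, 11:30–13:00, 15:30–16:00, 16:30–17:30.
Elena free within 09:00–18:00: 10:30–11:30, 12:30–13:30, 15:00–15:30, 16:00–16:30, 17:00–17:30.
Ximena ∩ Noor: 09:00–12:00, 12:30–13:30, 14:00–14:30, 17:00–17:30.
Ximena ∩ Noor ∩ Beatriz: 09:00–11:00, 11:30–12:00, 12:30–13:00, 17:00–17:30.
Ximena ∩ Noor ∩ Beatriz ∩ Jun: 09:30–10:00, 11:30–12:00, 12:30–13:00, 17:00–17:30.
Ximena ∩ Noor ∩ Beatriz ∩ Jun ∩ Elena: 12:30–13:00, 17:00–17:30.
Restricted to 10:30–16:30: 12:30–13:00.
Windows ≥ 30 min: 12:30–13:00.
Earliest such window starts at 12:30.

12:30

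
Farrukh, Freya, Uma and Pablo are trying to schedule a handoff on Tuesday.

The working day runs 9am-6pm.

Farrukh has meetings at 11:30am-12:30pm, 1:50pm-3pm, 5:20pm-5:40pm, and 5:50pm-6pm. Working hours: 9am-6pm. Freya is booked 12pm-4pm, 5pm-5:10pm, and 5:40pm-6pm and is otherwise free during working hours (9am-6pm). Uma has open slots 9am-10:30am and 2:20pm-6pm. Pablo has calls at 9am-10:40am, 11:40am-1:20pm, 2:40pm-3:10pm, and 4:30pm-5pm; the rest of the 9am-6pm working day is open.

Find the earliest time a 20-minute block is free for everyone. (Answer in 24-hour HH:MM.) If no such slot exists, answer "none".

16:00

Farrukh free within 09:00–18:00: 09:00–11:30, 12:30–13:50, 15:00–17:20, 17:40–17:50.
Freya free within 09:00–18:00: 09:00–12:00, 16:00–17:00, 17:10–17:40.
Pablo free within 09:00–18:00: 10:40–11:40, 13:20–14:40, 15:10–16:30, 17:00–18:00.
Farrukh ∩ Freya: 09:00–11:30, 16:00–17:00, 17:10–17:20.
Farrukh ∩ Freya ∩ Uma: 09:00–10:30, 16:00–17:00, 17:10–17:20.
Farrukh ∩ Freya ∩ Uma ∩ Pablo: 16:00–16:30, 17:10–17:20.
Windows ≥ 20 min: 16:00–16:30.
Earliest such window starts at 16:00.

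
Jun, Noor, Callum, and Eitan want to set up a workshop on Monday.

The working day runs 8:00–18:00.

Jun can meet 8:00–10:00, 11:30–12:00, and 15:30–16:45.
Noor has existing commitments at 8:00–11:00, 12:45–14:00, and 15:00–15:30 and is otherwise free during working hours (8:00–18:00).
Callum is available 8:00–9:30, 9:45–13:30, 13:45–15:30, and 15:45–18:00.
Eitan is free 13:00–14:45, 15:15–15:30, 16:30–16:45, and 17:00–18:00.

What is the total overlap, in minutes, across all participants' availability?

15 minutes

Noor free within 08:00–18:00: 11:00–12:45, 14:00–15:00, 15:30–18:00.
Jun ∩ Noor: 11:30–12:00, 15:30–16:45.
Jun ∩ Noor ∩ Callum: 11:30–12:00, 15:45–16:45.
Jun ∩ Noor ∩ Callum ∩ Eitan: 16:30–16:45.
Total common minutes: 15.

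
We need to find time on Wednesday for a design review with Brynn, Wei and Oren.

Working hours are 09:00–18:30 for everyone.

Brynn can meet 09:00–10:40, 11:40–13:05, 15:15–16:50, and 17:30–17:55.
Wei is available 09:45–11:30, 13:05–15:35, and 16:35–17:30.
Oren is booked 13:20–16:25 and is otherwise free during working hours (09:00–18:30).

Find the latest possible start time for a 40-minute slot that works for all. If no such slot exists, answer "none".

10:00

Oren free within 09:00–18:30: 09:00–13:20, 16:25–18:30.
Brynn ∩ Wei: 09:45–10:40, 15:15–15:35, 16:35–16:50.
Brynn ∩ Wei ∩ Oren: 09:45–10:40, 16:35–16:50.
Windows ≥ 40 min: 09:45–10:40.
Latest start in the last window 09:45–10:40 is 10:40 − 40 min = 10:00.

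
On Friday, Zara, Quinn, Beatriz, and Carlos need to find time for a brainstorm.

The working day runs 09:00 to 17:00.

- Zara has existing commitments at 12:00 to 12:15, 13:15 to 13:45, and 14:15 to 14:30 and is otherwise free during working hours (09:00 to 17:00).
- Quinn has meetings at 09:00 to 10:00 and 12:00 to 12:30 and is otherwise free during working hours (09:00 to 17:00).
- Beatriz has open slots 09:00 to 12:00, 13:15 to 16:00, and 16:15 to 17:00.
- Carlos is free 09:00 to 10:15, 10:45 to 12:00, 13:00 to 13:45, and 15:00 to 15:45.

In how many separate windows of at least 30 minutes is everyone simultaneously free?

Zara free within 09:00–17:00: 09:00–12:00, 12:15–13:15, 13:45–14:15, 14:30–17:00.
Quinn free within 09:00–17:00: 10:00–12:00, 12:30–17:00.
Zara ∩ Quinn: 10:00–12:00, 12:30–13:15, 13:45–14:15, 14:30–17:00.
Zara ∩ Quinn ∩ Beatriz: 10:00–12:00, 13:45–14:15, 14:30–16:00, 16:15–17:00.
Zara ∩ Quinn ∩ Beatriz ∩ Carlos: 10:00–10:15, 10:45–12:00, 15:00–15:45.
Windows ≥ 30 min: 10:45–12:00, 15:00–15:45.
That's 2 windows.

2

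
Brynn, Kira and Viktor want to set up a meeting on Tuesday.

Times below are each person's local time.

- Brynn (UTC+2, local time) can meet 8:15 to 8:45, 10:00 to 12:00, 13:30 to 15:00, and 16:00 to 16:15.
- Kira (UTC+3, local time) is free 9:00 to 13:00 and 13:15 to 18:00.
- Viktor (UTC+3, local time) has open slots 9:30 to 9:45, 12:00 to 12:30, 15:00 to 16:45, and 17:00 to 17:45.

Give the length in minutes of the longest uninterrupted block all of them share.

60 minutes

Brynn → UTC: 06:15–06:45, 08:00–10:00, 11:30–13:00, 14:00–14:15.
Kira → UTC: 06:00–10:00, 10:15–15:00.
Viktor → UTC: 06:30–06:45, 09:00–09:30, 12:00–13:45, 14:00–14:45.
Brynn ∩ Kira: 06:15–06:45, 08:00–10:00, 11:30–13:00, 14:00–14:15.
Brynn ∩ Kira ∩ Viktor: 06:30–06:45, 09:00–09:30, 12:00–13:00, 14:00–14:15.
Common window lengths: 15, 30, 60, 15 min; longest is 60.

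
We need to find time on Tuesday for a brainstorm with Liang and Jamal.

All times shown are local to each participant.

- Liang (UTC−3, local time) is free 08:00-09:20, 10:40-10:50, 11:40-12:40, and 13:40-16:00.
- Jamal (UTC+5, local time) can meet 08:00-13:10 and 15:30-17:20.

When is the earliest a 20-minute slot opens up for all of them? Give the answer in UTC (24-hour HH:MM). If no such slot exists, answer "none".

Liang → UTC: 11:00–12:20, 13:40–13:50, 14:40–15:40, 16:40–19:00.
Jamal → UTC: 03:00–08:10, 10:30–12:20.
Liang ∩ Jamal: 11:00–12:20.
Windows ≥ 20 min: 11:00–12:20.
Earliest such window starts at 11:00.

11:00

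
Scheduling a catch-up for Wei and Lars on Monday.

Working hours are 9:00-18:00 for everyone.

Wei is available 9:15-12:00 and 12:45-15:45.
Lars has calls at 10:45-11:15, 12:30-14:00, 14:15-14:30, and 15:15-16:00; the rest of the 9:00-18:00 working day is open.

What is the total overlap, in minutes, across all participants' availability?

Lars free within 09:00–18:00: 09:00–10:45, 11:15–12:30, 14:00–14:15, 14:30–15:15, 16:00–18:00.
Wei ∩ Lars: 09:15–10:45, 11:15–12:00, 14:00–14:15, 14:30–15:15.
Total common minutes: 90 + 45 + 15 + 45 = 195.

195 minutes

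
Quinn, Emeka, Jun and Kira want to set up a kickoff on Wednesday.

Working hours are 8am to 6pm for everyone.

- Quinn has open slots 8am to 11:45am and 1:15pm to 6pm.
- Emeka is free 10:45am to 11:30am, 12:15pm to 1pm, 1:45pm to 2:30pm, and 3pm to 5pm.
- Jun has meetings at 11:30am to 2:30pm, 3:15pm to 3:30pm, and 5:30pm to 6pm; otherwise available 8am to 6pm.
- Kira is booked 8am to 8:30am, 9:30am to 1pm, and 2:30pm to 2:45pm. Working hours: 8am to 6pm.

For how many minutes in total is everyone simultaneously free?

Jun free within 08:00–18:00: 08:00–11:30, 14:30–15:15, 15:30–17:30.
Kira free within 08:00–18:00: 08:30–09:30, 13:00–14:30, 14:45–18:00.
Quinn ∩ Emeka: 10:45–11:30, 13:45–14:30, 15:00–17:00.
Quinn ∩ Emeka ∩ Jun: 10:45–11:30, 15:00–15:15, 15:30–17:00.
Quinn ∩ Emeka ∩ Jun ∩ Kira: 15:00–15:15, 15:30–17:00.
Total common minutes: 15 + 90 = 105.

105 minutes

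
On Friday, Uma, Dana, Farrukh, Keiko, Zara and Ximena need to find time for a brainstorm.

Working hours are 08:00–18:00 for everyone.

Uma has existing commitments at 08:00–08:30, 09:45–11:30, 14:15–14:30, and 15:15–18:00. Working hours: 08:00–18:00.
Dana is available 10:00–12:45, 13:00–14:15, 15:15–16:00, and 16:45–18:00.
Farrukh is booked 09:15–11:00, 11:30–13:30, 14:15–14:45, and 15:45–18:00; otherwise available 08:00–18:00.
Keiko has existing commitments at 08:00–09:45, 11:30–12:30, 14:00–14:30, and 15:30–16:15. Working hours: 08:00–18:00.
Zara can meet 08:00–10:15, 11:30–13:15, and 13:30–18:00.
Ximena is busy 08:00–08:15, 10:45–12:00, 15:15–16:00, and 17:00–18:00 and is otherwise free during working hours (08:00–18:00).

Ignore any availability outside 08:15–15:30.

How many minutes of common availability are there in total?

Uma free within 08:00–18:00: 08:30–09:45, 11:30–14:15, 14:30–15:15.
Farrukh free within 08:00–18:00: 08:00–09:15, 11:00–11:30, 13:30–14:15, 14:45–15:45.
Keiko free within 08:00–18:00: 09:45–11:30, 12:30–14:00, 14:30–15:30, 16:15–18:00.
Ximena free within 08:00–18:00: 08:15–10:45, 12:00–15:15, 16:00–17:00.
Uma ∩ Dana: 11:30–12:45, 13:00–14:15.
Uma ∩ Dana ∩ Farrukh: 13:30–14:15.
Uma ∩ Dana ∩ Farrukh ∩ Keiko: 13:30–14:00.
Uma ∩ Dana ∩ Farrukh ∩ Keiko ∩ Zara: 13:30–14:00.
Uma ∩ Dana ∩ Farrukh ∩ Keiko ∩ Zara ∩ Ximena: 13:30–14:00.
Restricted to 08:15–15:30: 13:30–14:00.
Total common minutes: 30.

30 minutes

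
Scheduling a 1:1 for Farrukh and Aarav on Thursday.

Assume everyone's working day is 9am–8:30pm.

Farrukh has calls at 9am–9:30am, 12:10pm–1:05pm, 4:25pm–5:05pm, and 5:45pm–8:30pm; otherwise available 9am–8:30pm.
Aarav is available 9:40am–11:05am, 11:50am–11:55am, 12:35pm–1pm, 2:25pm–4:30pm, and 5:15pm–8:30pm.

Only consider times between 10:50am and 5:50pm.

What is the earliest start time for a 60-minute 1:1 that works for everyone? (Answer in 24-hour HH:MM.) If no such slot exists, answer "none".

Farrukh free within 09:00–20:30: 09:30–12:10, 13:05–16:25, 17:05–17:45.
Farrukh ∩ Aarav: 09:40–11:05, 11:50–11:55, 14:25–16:25, 17:15–17:45.
Restricted to 10:50–17:50: 10:50–11:05, 11:50–11:55, 14:25–16:25, 17:15–17:45.
Windows ≥ 60 min: 14:25–16:25.
Earliest such window starts at 14:25.

14:25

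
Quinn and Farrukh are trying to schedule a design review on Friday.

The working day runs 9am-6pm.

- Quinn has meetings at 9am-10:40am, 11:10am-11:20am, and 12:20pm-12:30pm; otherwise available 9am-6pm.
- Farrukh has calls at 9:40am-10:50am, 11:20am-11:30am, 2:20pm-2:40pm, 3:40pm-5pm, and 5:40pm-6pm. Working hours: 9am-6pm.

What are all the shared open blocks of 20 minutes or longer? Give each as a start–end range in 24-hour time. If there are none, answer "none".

Quinn free within 09:00–18:00: 10:40–11:10, 11:20–12:20, 12:30–18:00.
Farrukh free within 09:00–18:00: 09:00–09:40, 10:50–11:20, 11:30–14:20, 14:40–15:40, 17:00–17:40.
Quinn ∩ Farrukh: 10:50–11:10, 11:30–12:20, 12:30–14:20, 14:40–15:40, 17:00–17:40.
Windows ≥ 20 min: 10:50–11:10, 11:30–12:20, 12:30–14:20, 14:40–15:40, 17:00–17:40.

10:50–11:10, 11:30–12:20, 12:30–14:20, 14:40–15:40, 17:00–17:40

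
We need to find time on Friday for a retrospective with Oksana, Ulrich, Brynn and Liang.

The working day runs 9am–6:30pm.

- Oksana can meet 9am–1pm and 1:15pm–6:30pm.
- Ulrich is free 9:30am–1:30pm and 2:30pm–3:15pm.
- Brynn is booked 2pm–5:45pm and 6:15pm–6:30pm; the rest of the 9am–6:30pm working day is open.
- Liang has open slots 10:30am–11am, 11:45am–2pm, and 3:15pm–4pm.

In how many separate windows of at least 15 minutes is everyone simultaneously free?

3

Brynn free within 09:00–18:30: 09:00–14:00, 17:45–18:15.
Oksana ∩ Ulrich: 09:30–13:00, 13:15–13:30, 14:30–15:15.
Oksana ∩ Ulrich ∩ Brynn: 09:30–13:00, 13:15–13:30.
Oksana ∩ Ulrich ∩ Brynn ∩ Liang: 10:30–11:00, 11:45–13:00, 13:15–13:30.
Windows ≥ 15 min: 10:30–11:00, 11:45–13:00, 13:15–13:30.
That's 3 windows.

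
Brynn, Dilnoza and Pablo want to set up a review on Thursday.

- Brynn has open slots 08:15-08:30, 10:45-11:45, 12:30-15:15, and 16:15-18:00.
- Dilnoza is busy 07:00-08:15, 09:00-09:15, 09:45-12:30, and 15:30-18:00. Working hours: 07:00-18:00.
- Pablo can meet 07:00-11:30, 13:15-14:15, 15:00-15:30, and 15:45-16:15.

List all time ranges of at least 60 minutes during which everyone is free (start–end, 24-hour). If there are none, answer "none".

13:15–14:15

Dilnoza free within 07:00–18:00: 08:15–09:00, 09:15–09:45, 12:30–15:30.
Brynn ∩ Dilnoza: 08:15–08:30, 12:30–15:15.
Brynn ∩ Dilnoza ∩ Pablo: 08:15–08:30, 13:15–14:15, 15:00–15:15.
Windows ≥ 60 min: 13:15–14:15.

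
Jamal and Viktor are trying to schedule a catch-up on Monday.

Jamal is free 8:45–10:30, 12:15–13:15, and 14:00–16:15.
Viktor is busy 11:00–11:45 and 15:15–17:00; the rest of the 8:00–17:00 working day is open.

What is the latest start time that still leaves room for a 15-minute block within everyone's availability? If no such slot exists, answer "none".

Viktor free within 08:00–17:00: 08:00–11:00, 11:45–15:15.
Jamal ∩ Viktor: 08:45–10:30, 12:15–13:15, 14:00–15:15.
Windows ≥ 15 min: 08:45–10:30, 12:15–13:15, 14:00–15:15.
Latest start in the last window 14:00–15:15 is 15:15 − 15 min = 15:00.

15:00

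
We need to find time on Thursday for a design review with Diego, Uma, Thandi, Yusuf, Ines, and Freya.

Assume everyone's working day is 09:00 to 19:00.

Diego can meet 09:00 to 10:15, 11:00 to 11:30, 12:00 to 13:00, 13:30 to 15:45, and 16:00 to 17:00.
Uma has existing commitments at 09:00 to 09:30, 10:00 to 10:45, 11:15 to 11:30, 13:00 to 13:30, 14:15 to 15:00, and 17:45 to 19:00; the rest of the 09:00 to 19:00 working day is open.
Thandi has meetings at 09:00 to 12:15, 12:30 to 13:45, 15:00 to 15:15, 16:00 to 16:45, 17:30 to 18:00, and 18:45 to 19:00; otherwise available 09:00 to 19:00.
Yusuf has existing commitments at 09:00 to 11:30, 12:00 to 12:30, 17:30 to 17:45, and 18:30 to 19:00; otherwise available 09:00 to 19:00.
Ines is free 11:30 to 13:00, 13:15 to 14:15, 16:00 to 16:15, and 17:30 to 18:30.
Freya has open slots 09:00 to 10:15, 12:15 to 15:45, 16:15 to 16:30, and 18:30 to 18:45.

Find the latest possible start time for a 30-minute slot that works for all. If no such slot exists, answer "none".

Uma free within 09:00–19:00: 09:30–10:00, 10:45–11:15, 11:30–13:00, 13:30–14:15, 15:00–17:45.
Thandi free within 09:00–19:00: 12:15–12:30, 13:45–15:00, 15:15–16:00, 16:45–17:30, 18:00–18:45.
Yusuf free within 09:00–19:00: 11:30–12:00, 12:30–17:30, 17:45–18:30.
Diego ∩ Uma: 09:30–10:00, 11:00–11:15, 12:00–13:00, 13:30–14:15, 15:00–15:45, 16:00–17:00.
Diego ∩ Uma ∩ Thandi: 12:15–12:30, 13:45–14:15, 15:15–15:45, 16:45–17:00.
Diego ∩ Uma ∩ Thandi ∩ Yusuf: 13:45–14:15, 15:15–15:45, 16:45–17:00.
Diego ∩ Uma ∩ Thandi ∩ Yusuf ∩ Ines: 13:45–14:15.
Diego ∩ Uma ∩ Thandi ∩ Yusuf ∩ Ines ∩ Freya: 13:45–14:15.
Windows ≥ 30 min: 13:45–14:15.
Latest start in the last window 13:45–14:15 is 14:15 − 30 min = 13:45.

13:45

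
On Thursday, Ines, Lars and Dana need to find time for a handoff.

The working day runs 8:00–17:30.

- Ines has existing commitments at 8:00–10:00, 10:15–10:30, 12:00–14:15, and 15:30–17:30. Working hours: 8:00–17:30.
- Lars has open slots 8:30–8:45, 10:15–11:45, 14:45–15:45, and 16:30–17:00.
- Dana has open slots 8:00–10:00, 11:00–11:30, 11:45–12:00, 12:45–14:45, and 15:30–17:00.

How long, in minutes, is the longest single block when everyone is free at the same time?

30 minutes

Ines free within 08:00–17:30: 10:00–10:15, 10:30–12:00, 14:15–15:30.
Ines ∩ Lars: 10:30–11:45, 14:45–15:30.
Ines ∩ Lars ∩ Dana: 11:00–11:30.
Single common window of 30 minutes.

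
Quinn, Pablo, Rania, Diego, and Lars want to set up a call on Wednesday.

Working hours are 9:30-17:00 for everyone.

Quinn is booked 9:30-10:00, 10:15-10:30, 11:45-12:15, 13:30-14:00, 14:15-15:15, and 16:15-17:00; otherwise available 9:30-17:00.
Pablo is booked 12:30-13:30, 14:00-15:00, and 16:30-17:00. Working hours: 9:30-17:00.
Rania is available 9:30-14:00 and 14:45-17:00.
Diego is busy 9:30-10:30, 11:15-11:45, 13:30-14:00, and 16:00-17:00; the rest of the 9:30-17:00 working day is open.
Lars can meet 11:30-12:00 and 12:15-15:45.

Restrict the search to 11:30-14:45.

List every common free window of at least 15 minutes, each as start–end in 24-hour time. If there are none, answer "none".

12:15–12:30

Quinn free within 09:30–17:00: 10:00–10:15, 10:30–11:45, 12:15–13:30, 14:00–14:15, 15:15–16:15.
Pablo free within 09:30–17:00: 09:30–12:30, 13:30–14:00, 15:00–16:30.
Diego free within 09:30–17:00: 10:30–11:15, 11:45–13:30, 14:00–16:00.
Quinn ∩ Pablo: 10:00–10:15, 10:30–11:45, 12:15–12:30, 15:15–16:15.
Quinn ∩ Pablo ∩ Rania: 10:00–10:15, 10:30–11:45, 12:15–12:30, 15:15–16:15.
Quinn ∩ Pablo ∩ Rania ∩ Diego: 10:30–11:15, 12:15–12:30, 15:15–16:00.
Quinn ∩ Pablo ∩ Rania ∩ Diego ∩ Lars: 12:15–12:30, 15:15–15:45.
Restricted to 11:30–14:45: 12:15–12:30.
Windows ≥ 15 min: 12:15–12:30.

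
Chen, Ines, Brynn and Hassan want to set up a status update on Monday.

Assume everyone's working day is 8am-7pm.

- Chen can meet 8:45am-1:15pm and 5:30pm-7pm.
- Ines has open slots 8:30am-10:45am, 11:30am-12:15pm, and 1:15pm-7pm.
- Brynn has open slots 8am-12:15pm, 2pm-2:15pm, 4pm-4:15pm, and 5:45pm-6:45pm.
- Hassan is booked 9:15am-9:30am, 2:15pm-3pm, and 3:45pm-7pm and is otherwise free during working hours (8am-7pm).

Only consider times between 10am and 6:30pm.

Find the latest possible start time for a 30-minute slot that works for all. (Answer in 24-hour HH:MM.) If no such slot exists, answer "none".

Hassan free within 08:00–19:00: 08:00–09:15, 09:30–14:15, 15:00–15:45.
Chen ∩ Ines: 08:45–10:45, 11:30–12:15, 17:30–19:00.
Chen ∩ Ines ∩ Brynn: 08:45–10:45, 11:30–12:15, 17:45–18:45.
Chen ∩ Ines ∩ Brynn ∩ Hassan: 08:45–09:15, 09:30–10:45, 11:30–12:15.
Restricted to 10:00–18:30: 10:00–10:45, 11:30–12:15.
Windows ≥ 30 min: 10:00–10:45, 11:30–12:15.
Latest start in the last window 11:30–12:15 is 12:15 − 30 min = 11:45.

11:45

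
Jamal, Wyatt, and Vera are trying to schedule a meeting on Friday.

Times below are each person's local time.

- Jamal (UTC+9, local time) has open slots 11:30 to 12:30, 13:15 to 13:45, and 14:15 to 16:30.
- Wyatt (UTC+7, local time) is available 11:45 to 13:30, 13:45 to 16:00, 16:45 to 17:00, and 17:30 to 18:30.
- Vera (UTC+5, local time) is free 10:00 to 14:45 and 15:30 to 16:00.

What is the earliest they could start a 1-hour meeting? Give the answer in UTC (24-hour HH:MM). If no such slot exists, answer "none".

Jamal → UTC: 02:30–03:30, 04:15–04:45, 05:15–07:30.
Wyatt → UTC: 04:45–06:30, 06:45–09:00, 09:45–10:00, 10:30–11:30.
Vera → UTC: 05:00–09:45, 10:30–11:00.
Jamal ∩ Wyatt: 05:15–06:30, 06:45–07:30.
Jamal ∩ Wyatt ∩ Vera: 05:15–06:30, 06:45–07:30.
Windows ≥ 60 min: 05:15–06:30.
Earliest such window starts at 05:15.

05:15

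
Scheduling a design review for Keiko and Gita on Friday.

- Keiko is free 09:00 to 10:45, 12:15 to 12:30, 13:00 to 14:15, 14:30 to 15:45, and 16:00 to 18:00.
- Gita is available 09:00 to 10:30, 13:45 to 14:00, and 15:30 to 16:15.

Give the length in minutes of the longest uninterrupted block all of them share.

Keiko ∩ Gita: 09:00–10:30, 13:45–14:00, 15:30–15:45, 16:00–16:15.
Common window lengths: 90, 15, 15, 15 min; longest is 90.

90 minutes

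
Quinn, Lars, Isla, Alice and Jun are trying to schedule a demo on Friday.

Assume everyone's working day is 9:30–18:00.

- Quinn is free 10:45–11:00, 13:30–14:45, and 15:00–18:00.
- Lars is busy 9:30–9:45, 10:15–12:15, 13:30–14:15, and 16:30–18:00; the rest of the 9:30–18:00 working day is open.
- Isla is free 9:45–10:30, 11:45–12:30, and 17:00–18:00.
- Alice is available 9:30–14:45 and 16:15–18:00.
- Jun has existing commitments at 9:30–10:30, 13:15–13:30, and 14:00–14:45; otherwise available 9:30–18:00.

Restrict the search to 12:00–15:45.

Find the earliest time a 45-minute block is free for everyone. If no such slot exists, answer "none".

Lars free within 09:30–18:00: 09:45–10:15, 12:15–13:30, 14:15–16:30.
Jun free within 09:30–18:00: 10:30–13:15, 13:30–14:00, 14:45–18:00.
Quinn ∩ Lars: 14:15–14:45, 15:00–16:30.
Quinn ∩ Lars ∩ Isla: (none).
Quinn ∩ Lars ∩ Isla ∩ Alice: (none).
Quinn ∩ Lars ∩ Isla ∩ Alice ∩ Jun: (none).
Restricted to 12:00–15:45: (none).
Windows ≥ 45 min: (none).

none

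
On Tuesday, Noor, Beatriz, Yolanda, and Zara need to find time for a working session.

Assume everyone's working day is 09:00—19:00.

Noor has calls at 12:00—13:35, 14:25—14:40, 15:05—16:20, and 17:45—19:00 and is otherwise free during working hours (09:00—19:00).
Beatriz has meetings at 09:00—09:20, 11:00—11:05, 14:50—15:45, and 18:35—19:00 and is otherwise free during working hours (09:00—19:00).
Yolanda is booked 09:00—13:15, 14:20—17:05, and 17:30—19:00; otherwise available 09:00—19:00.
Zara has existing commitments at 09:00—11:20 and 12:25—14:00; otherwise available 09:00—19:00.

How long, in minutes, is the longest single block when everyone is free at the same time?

25 minutes

Noor free within 09:00–19:00: 09:00–12:00, 13:35–14:25, 14:40–15:05, 16:20–17:45.
Beatriz free within 09:00–19:00: 09:20–11:00, 11:05–14:50, 15:45–18:35.
Yolanda free within 09:00–19:00: 13:15–14:20, 17:05–17:30.
Zara free within 09:00–19:00: 11:20–12:25, 14:00–19:00.
Noor ∩ Beatriz: 09:20–11:00, 11:05–12:00, 13:35–14:25, 14:40–14:50, 16:20–17:45.
Noor ∩ Beatriz ∩ Yolanda: 13:35–14:20, 17:05–17:30.
Noor ∩ Beatriz ∩ Yolanda ∩ Zara: 14:00–14:20, 17:05–17:30.
Common window lengths: 20, 25 min; longest is 25.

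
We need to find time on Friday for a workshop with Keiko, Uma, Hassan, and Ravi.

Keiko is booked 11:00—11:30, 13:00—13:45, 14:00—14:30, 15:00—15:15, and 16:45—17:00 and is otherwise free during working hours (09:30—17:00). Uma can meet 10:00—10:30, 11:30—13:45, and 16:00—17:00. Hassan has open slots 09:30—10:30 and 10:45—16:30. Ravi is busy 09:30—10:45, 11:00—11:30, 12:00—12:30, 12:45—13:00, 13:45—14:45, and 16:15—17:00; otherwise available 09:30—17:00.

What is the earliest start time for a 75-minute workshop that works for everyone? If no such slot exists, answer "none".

Keiko free within 09:30–17:00: 09:30–11:00, 11:30–13:00, 13:45–14:00, 14:30–15:00, 15:15–16:45.
Ravi free within 09:30–17:00: 10:45–11:00, 11:30–12:00, 12:30–12:45, 13:00–13:45, 14:45–16:15.
Keiko ∩ Uma: 10:00–10:30, 11:30–13:00, 16:00–16:45.
Keiko ∩ Uma ∩ Hassan: 10:00–10:30, 11:30–13:00, 16:00–16:30.
Keiko ∩ Uma ∩ Hassan ∩ Ravi: 11:30–12:00, 12:30–12:45, 16:00–16:15.
Windows ≥ 75 min: (none).

none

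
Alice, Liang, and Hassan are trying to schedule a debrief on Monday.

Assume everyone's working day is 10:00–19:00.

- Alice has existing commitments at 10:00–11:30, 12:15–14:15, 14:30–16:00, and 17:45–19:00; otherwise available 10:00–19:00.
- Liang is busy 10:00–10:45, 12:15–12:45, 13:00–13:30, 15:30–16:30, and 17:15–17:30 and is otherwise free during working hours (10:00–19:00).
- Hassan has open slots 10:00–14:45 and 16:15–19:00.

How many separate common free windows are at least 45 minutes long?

Alice free within 10:00–19:00: 11:30–12:15, 14:15–14:30, 16:00–17:45.
Liang free within 10:00–19:00: 10:45–12:15, 12:45–13:00, 13:30–15:30, 16:30–17:15, 17:30–19:00.
Alice ∩ Liang: 11:30–12:15, 14:15–14:30, 16:30–17:15, 17:30–17:45.
Alice ∩ Liang ∩ Hassan: 11:30–12:15, 14:15–14:30, 16:30–17:15, 17:30–17:45.
Windows ≥ 45 min: 11:30–12:15, 16:30–17:15.
That's 2 windows.

2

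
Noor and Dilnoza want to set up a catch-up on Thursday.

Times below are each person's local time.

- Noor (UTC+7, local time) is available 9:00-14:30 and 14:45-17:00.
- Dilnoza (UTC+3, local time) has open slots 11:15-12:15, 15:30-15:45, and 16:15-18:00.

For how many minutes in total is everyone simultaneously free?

Noor → UTC: 02:00–07:30, 07:45–10:00.
Dilnoza → UTC: 08:15–09:15, 12:30–12:45, 13:15–15:00.
Noor ∩ Dilnoza: 08:15–09:15.
Total common minutes: 60.

60 minutes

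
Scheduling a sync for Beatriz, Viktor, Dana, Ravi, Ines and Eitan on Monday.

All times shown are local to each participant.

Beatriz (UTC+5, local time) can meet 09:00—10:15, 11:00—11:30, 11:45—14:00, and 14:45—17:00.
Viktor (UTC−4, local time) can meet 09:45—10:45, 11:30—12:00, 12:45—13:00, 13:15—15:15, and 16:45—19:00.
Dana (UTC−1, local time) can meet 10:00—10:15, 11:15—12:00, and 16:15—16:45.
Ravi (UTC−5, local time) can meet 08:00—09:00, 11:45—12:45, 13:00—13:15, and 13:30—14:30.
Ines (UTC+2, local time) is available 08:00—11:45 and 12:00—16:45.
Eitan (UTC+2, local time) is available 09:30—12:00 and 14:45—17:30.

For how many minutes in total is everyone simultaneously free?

0 minutes

Beatriz → UTC: 04:00–05:15, 06:00–06:30, 06:45–09:00, 09:45–12:00.
Viktor → UTC: 13:45–14:45, 15:30–16:00, 16:45–17:00, 17:15–19:15, 20:45–23:00.
Dana → UTC: 11:00–11:15, 12:15–13:00, 17:15–17:45.
Ravi → UTC: 13:00–14:00, 16:45–17:45, 18:00–18:15, 18:30–19:30.
Ines → UTC: 06:00–09:45, 10:00–14:45.
Eitan → UTC: 07:30–10:00, 12:45–15:30.
Beatriz ∩ Viktor: (none).
Beatriz ∩ Viktor ∩ Dana: (none).
Beatriz ∩ Viktor ∩ Dana ∩ Ravi: (none).
Beatriz ∩ Viktor ∩ Dana ∩ Ravi ∩ Ines: (none).
Beatriz ∩ Viktor ∩ Dana ∩ Ravi ∩ Ines ∩ Eitan: (none).
Total common minutes: 0.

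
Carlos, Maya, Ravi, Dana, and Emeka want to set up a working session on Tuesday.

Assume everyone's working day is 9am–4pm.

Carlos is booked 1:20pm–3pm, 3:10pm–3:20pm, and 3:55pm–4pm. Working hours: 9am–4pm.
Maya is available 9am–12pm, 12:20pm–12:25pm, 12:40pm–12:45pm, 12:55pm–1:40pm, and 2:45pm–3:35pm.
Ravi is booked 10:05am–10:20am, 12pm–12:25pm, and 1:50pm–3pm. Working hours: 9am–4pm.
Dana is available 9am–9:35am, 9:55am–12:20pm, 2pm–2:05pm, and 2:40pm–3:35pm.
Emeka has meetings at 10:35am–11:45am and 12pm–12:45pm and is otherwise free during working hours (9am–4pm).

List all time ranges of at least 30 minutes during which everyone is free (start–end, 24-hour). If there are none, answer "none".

Carlos free within 09:00–16:00: 09:00–13:20, 15:00–15:10, 15:20–15:55.
Ravi free within 09:00–16:00: 09:00–10:05, 10:20–12:00, 12:25–13:50, 15:00–16:00.
Emeka free within 09:00–16:00: 09:00–10:35, 11:45–12:00, 12:45–16:00.
Carlos ∩ Maya: 09:00–12:00, 12:20–12:25, 12:40–12:45, 12:55–13:20, 15:00–15:10, 15:20–15:35.
Carlos ∩ Maya ∩ Ravi: 09:00–10:05, 10:20–12:00, 12:40–12:45, 12:55–13:20, 15:00–15:10, 15:20–15:35.
Carlos ∩ Maya ∩ Ravi ∩ Dana: 09:00–09:35, 09:55–10:05, 10:20–12:00, 15:00–15:10, 15:20–15:35.
Carlos ∩ Maya ∩ Ravi ∩ Dana ∩ Emeka: 09:00–09:35, 09:55–10:05, 10:20–10:35, 11:45–12:00, 15:00–15:10, 15:20–15:35.
Windows ≥ 30 min: 09:00–09:35.

09:00–09:35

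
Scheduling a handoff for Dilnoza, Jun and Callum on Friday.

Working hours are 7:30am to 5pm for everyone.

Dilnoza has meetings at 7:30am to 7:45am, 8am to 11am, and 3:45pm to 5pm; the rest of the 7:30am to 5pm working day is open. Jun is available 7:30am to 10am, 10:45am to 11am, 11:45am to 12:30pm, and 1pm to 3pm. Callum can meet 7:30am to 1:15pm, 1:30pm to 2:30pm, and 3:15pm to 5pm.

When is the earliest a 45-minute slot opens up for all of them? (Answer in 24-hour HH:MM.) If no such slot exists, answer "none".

11:45

Dilnoza free within 07:30–17:00: 07:45–08:00, 11:00–15:45.
Dilnoza ∩ Jun: 07:45–08:00, 11:45–12:30, 13:00–15:00.
Dilnoza ∩ Jun ∩ Callum: 07:45–08:00, 11:45–12:30, 13:00–13:15, 13:30–14:30.
Windows ≥ 45 min: 11:45–12:30, 13:30–14:30.
Earliest such window starts at 11:45.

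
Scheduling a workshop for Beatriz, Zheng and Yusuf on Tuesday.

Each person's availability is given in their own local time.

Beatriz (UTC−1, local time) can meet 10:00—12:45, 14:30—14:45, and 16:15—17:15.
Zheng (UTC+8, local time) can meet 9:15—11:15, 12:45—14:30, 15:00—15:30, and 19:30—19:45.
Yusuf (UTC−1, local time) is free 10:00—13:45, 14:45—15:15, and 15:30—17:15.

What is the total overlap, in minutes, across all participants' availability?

15 minutes

Beatriz → UTC: 11:00–13:45, 15:30–15:45, 17:15–18:15.
Zheng → UTC: 01:15–03:15, 04:45–06:30, 07:00–07:30, 11:30–11:45.
Yusuf → UTC: 11:00–14:45, 15:45–16:15, 16:30–18:15.
Beatriz ∩ Zheng: 11:30–11:45.
Beatriz ∩ Zheng ∩ Yusuf: 11:30–11:45.
Total common minutes: 15.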